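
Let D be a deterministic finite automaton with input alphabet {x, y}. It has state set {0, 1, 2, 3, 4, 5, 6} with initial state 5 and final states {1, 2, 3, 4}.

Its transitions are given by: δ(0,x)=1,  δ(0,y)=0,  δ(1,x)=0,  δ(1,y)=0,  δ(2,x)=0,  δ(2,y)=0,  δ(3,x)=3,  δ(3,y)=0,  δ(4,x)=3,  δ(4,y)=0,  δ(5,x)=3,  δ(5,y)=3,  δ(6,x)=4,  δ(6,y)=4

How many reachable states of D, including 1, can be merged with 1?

1

Reachable states from the start: {0,1,3,5}. Unreachable: {2,4,6} — drop them.
Initial partition by acceptance: {1,3} | {0,5}.
Refine {1,3} on symbol x: members go to different blocks, giving {1} and {3}.
Split {0,5} by δ(·,x) → {0} and {5}.
No further refinement is possible. Final partition (4 blocks): {1} | {0} | {3} | {5}.
State 1 belongs to the block {1}, which has 1 states.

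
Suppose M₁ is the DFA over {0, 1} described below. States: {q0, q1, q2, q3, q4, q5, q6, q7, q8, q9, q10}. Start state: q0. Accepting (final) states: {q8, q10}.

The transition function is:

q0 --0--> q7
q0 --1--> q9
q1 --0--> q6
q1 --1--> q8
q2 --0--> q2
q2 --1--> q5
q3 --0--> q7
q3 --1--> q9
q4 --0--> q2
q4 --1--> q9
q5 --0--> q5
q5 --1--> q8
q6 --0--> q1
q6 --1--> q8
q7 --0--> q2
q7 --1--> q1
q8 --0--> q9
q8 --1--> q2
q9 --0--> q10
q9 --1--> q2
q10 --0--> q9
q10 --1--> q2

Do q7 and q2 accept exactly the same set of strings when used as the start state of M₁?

States {q3,q4} cannot be reached from the start state, so discard them.
Initial partition by acceptance: {q8,q10} | {q0,q1,q2,q5,q6,q7,q9}.
Refine {q0,q1,q2,q5,q6,q7,q9} on symbol 0: members go to different blocks, giving {q0,q1,q2,q5,q6,q7} and {q9}.
Split {q0,q1,q2,q5,q6,q7} by δ(·,1) → {q1,q5,q6} and {q2,q7} and {q0}.
No further refinement is possible. Final partition (5 blocks): {q8,q10} | {q1,q5,q6} | {q9} | {q2,q7} | {q0}.
q7 and q2 lie in the same block of the stable partition, so they are equivalent — no string distinguishes them.

Yes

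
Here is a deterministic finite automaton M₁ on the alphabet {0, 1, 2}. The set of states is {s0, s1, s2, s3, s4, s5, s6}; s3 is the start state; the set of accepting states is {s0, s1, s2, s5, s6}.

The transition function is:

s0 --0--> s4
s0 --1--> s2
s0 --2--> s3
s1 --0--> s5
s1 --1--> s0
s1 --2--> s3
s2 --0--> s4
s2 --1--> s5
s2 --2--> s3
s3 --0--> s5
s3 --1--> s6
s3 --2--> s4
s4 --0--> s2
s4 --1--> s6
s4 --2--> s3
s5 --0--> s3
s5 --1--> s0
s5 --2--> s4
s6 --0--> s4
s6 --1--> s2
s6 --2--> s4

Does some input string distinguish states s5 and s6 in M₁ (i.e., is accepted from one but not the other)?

No

States {s1} cannot be reached from the start state, so discard them.
P0 = {s0,s2,s5,s6} | {s3,s4}.
The partition is now stable with 2 blocks: {s0,s2,s5,s6} | {s3,s4}.
s5 and s6 lie in the same block of the stable partition, so they are equivalent — no string distinguishes them.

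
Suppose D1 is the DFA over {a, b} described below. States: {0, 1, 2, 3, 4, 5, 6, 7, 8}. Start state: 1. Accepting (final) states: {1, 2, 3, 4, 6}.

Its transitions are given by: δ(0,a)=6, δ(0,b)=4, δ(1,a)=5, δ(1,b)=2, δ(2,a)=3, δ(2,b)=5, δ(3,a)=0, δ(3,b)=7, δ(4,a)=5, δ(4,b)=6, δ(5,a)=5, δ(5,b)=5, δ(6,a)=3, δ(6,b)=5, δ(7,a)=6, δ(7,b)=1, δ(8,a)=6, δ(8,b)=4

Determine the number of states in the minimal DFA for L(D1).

States {8} cannot be reached from the start state, so discard them.
P0 = {1,2,3,4,6} | {0,5,7}.
Split {1,2,3,4,6} by δ(·,a) → {1,3,4} and {2,6}.
On input b, block {1,3,4} splits into {1,4} and {3}.
On input a, block {0,5,7} splits into {0,7} and {5}.
No further refinement is possible. Final partition (5 blocks): {1,4} | {0,7} | {2,6} | {3} | {5}.

5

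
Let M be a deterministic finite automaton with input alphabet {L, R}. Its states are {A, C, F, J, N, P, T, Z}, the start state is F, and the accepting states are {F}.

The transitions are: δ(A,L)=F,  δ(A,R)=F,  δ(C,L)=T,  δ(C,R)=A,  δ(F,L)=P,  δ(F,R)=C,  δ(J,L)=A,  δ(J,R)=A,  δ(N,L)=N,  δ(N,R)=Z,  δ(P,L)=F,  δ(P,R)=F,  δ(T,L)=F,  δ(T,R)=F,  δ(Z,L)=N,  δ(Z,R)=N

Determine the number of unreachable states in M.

No path from F leads to J, N, Z; the other 5 states are all reachable.

3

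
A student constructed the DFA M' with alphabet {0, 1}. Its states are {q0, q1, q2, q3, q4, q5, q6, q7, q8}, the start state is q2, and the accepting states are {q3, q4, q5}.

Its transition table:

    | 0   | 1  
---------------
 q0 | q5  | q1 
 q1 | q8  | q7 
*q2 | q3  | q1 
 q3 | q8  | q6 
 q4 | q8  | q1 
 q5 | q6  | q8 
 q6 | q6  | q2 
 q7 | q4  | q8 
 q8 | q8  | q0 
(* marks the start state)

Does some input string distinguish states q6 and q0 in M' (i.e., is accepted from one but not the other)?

Yes

Every state is reachable, so we keep all 9.
Initial partition by acceptance: {q3,q4,q5} | {q0,q1,q2,q6,q7,q8}.
Split {q0,q1,q2,q6,q7,q8} by δ(·,0) → {q0,q2,q7} and {q1,q6,q8}.
The partition is now stable with 3 blocks: {q3,q4,q5} | {q0,q2,q7} | {q1,q6,q8}.
q6 and q0 end up in different blocks, so they are distinguishable. For instance, the string '0' is accepted from only q0.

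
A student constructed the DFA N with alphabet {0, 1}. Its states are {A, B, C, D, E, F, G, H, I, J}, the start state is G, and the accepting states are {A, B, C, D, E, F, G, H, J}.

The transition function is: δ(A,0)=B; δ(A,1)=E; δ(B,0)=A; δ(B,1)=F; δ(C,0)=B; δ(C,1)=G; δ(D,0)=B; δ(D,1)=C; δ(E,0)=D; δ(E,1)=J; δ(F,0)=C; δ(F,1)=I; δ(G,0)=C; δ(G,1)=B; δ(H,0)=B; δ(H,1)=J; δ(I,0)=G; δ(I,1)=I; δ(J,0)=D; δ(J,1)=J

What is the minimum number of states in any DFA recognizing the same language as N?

8

First remove the unreachable states {H}; 9 states remain.
Initial partition by acceptance: {A,B,C,D,E,F,G,J} | {I}.
On input 1, block {A,B,C,D,E,F,G,J} splits into {A,B,C,D,E,G,J} and {F}.
Split {A,B,C,D,E,G,J} by δ(·,1) → {A,C,D,E,G,J} and {B}.
On input 0, block {A,C,D,E,G,J} splits into {A,C,D} and {E,G,J}.
On input 1, block {A,C,D} splits into {A,C} and {D}.
On input 0, block {E,G,J} splits into {E,J} and {G}.
On input 1, block {A,C} splits into {A} and {C}.
Stable partition: {A} | {I} | {F} | {B} | {E,J} | {D} | {G} | {C} — 8 equivalence classes.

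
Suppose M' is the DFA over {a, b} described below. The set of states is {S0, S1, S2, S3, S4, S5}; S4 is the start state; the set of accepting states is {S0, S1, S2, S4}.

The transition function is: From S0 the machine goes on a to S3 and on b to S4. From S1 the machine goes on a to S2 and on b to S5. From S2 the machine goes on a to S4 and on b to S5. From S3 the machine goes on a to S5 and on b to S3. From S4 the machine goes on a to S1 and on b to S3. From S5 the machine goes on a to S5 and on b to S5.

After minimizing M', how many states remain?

2

First remove the unreachable states {S0}; 5 states remain.
Initial partition by acceptance: {S1,S2,S4} | {S3,S5}.
No further refinement is possible. Final partition (2 blocks): {S1,S2,S4} | {S3,S5}.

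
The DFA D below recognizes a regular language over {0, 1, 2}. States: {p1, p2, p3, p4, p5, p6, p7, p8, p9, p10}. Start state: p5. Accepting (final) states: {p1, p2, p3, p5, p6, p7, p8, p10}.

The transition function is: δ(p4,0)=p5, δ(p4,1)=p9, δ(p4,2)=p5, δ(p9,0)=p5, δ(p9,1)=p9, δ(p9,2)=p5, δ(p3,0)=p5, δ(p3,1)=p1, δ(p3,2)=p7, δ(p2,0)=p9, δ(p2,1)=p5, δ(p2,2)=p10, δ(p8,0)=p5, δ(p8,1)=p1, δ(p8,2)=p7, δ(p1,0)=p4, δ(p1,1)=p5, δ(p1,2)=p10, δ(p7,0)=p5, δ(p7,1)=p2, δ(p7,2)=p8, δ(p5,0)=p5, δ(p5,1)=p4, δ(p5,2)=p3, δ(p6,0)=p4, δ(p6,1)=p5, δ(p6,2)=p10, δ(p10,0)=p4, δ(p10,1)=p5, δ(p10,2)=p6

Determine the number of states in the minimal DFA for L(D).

4

All states are reachable from the start state.
Start with accepting vs non-accepting: {p1,p2,p3,p5,p6,p7,p8,p10} | {p4,p9}.
Split {p1,p2,p3,p5,p6,p7,p8,p10} by δ(·,0) → {p1,p2,p6,p10} and {p3,p5,p7,p8}.
Split {p3,p5,p7,p8} by δ(·,1) → {p3,p7,p8} and {p5}.
No further refinement is possible. Final partition (4 blocks): {p1,p2,p6,p10} | {p4,p9} | {p3,p7,p8} | {p5}.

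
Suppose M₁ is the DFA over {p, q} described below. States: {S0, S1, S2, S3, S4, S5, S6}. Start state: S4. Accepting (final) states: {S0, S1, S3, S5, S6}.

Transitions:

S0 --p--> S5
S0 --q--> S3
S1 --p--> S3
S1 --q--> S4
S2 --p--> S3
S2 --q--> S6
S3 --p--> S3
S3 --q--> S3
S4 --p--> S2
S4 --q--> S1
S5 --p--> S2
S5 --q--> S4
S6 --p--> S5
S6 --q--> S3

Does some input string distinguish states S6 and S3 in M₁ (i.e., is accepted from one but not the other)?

First remove the unreachable states {S0}; 6 states remain.
Start with accepting vs non-accepting: {S1,S3,S5,S6} | {S2,S4}.
Split {S1,S3,S5,S6} by δ(·,p) → {S1,S3,S6} and {S5}.
On input p, block {S1,S3,S6} splits into {S1,S3} and {S6}.
Split {S1,S3} by δ(·,q) → {S1} and {S3}.
Refine {S2,S4} on symbol p: members go to different blocks, giving {S2} and {S4}.
No further refinement is possible. Final partition (6 blocks): {S1} | {S2} | {S5} | {S6} | {S3} | {S4}.
S6 and S3 end up in different blocks, so they are distinguishable. For instance, the string 'pp' is accepted from only S3.

Yes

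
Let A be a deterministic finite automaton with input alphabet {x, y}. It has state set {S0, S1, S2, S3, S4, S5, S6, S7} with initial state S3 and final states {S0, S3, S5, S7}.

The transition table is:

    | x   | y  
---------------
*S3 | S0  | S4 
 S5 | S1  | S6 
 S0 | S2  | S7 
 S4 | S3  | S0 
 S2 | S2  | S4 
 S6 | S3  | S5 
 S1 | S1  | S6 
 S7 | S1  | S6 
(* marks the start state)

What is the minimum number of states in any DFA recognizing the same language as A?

Every state is reachable, so we keep all 8.
P0 = {S0,S3,S5,S7} | {S1,S2,S4,S6}.
On input x, block {S0,S3,S5,S7} splits into {S0,S5,S7} and {S3}.
Refine {S0,S5,S7} on symbol y: members go to different blocks, giving {S5,S7} and {S0}.
On input x, block {S1,S2,S4,S6} splits into {S1,S2} and {S4,S6}.
On input y, block {S4,S6} splits into {S4} and {S6}.
On input y, block {S1,S2} splits into {S1} and {S2}.
Stable partition: {S5,S7} | {S1} | {S3} | {S0} | {S4} | {S6} | {S2} — 7 equivalence classes.

7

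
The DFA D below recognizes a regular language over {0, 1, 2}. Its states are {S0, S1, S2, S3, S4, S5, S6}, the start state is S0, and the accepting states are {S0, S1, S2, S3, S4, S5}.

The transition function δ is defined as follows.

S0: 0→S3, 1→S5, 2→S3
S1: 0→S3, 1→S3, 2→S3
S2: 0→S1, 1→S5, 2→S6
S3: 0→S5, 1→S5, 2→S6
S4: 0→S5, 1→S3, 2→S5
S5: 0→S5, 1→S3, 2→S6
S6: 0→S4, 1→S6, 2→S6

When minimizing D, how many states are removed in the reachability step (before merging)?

2

No path from S0 leads to S1, S2; the other 5 states are all reachable.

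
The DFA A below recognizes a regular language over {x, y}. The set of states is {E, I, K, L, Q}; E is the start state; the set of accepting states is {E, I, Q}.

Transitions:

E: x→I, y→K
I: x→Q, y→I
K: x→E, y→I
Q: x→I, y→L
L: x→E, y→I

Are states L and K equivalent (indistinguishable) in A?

Yes

All states are reachable from the start state.
Initial partition by acceptance: {E,I,Q} | {K,L}.
Refine {E,I,Q} on symbol y: members go to different blocks, giving {E,Q} and {I}.
Stable partition: {E,Q} | {K,L} | {I} — 3 equivalence classes.
L and K lie in the same block of the stable partition, so they are equivalent — no string distinguishes them.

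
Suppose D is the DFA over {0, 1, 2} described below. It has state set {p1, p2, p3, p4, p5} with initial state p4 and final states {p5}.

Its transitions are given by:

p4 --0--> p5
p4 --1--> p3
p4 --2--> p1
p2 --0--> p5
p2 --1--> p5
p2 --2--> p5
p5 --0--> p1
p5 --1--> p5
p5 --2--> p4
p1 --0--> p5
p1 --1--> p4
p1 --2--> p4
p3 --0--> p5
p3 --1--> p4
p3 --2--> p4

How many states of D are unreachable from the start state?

1

BFS from p4 reaches {p1, p3, p4, p5}; the 1 state(s) p2 are never visited.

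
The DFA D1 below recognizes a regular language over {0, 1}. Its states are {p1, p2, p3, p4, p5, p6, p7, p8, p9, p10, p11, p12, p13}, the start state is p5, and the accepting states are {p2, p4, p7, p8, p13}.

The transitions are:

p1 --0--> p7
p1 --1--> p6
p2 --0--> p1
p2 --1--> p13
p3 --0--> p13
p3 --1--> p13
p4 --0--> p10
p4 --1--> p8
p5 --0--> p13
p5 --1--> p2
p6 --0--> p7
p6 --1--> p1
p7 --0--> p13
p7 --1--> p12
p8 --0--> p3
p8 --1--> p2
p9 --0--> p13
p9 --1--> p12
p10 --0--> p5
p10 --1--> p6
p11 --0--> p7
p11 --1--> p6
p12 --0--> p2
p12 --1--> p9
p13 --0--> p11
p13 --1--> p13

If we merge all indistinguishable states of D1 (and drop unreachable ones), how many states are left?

5

States {p3,p4,p8,p10} cannot be reached from the start state, so discard them.
Start with accepting vs non-accepting: {p2,p7,p13} | {p1,p5,p6,p9,p11,p12}.
On input 0, block {p2,p7,p13} splits into {p2,p13} and {p7}.
On input 0, block {p1,p5,p6,p9,p11,p12} splits into {p1,p6,p11} and {p5,p9,p12}.
Refine {p5,p9,p12} on symbol 1: members go to different blocks, giving {p9,p12} and {p5}.
No further refinement is possible. Final partition (5 blocks): {p2,p13} | {p1,p6,p11} | {p7} | {p9,p12} | {p5}.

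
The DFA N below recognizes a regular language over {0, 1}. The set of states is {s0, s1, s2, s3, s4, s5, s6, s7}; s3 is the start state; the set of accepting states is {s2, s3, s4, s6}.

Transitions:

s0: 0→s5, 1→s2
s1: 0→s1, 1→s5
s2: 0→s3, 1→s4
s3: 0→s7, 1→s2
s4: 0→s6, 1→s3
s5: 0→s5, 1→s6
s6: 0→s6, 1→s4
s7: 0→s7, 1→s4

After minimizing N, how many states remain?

States {s0,s1,s5} cannot be reached from the start state, so discard them.
Start with accepting vs non-accepting: {s2,s3,s4,s6} | {s7}.
On input 0, block {s2,s3,s4,s6} splits into {s2,s4,s6} and {s3}.
Refine {s2,s4,s6} on symbol 0: members go to different blocks, giving {s4,s6} and {s2}.
Split {s4,s6} by δ(·,1) → {s4} and {s6}.
The partition is now stable with 5 blocks: {s4} | {s7} | {s3} | {s2} | {s6}.

5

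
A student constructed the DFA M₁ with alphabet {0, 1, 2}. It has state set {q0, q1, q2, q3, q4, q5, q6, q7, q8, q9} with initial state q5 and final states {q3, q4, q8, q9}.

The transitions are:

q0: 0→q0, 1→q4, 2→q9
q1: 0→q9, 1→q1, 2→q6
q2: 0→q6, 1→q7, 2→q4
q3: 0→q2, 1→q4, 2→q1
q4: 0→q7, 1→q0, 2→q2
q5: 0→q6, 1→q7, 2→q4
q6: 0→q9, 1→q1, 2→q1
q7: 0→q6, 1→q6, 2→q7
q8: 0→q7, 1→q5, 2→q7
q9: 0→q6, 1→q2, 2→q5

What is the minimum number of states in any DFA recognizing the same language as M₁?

6

States {q3,q8} cannot be reached from the start state, so discard them.
Start with accepting vs non-accepting: {q4,q9} | {q0,q1,q2,q5,q6,q7}.
Split {q0,q1,q2,q5,q6,q7} by δ(·,0) → {q0,q2,q5,q7} and {q1,q6}.
Split {q4,q9} by δ(·,0) → {q4} and {q9}.
Split {q0,q2,q5,q7} by δ(·,0) → {q2,q5,q7} and {q0}.
Refine {q2,q5,q7} on symbol 1: members go to different blocks, giving {q2,q5} and {q7}.
Stable partition: {q4} | {q2,q5} | {q1,q6} | {q9} | {q0} | {q7} — 6 equivalence classes.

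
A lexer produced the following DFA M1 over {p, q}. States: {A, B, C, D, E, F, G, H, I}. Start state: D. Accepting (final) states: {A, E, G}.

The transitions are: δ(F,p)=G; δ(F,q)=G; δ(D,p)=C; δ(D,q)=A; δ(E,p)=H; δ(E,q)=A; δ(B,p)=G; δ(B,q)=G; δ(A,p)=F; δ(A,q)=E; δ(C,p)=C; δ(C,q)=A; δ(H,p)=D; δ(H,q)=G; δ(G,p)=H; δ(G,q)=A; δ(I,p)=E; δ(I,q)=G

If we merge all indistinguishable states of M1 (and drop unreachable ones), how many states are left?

Reachable states from the start: {A,C,D,E,F,G,H}. Unreachable: {B,I} — drop them.
Start with accepting vs non-accepting: {A,E,G} | {C,D,F,H}.
Split {C,D,F,H} by δ(·,p) → {C,D,H} and {F}.
On input p, block {A,E,G} splits into {E,G} and {A}.
On input q, block {C,D,H} splits into {C,D} and {H}.
Stable partition: {E,G} | {C,D} | {F} | {A} | {H} — 5 equivalence classes.

5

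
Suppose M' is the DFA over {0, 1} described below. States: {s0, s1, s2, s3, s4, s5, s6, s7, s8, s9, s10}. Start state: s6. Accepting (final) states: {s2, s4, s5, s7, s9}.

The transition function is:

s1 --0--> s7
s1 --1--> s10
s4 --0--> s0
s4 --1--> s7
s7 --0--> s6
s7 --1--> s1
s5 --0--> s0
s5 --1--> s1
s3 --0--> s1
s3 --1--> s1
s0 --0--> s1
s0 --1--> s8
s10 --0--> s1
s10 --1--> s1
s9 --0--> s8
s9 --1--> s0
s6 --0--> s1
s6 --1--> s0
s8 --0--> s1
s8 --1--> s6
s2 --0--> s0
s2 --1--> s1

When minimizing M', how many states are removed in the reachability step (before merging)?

5

BFS from s6 reaches {s0, s1, s6, s7, s8, s10}; the 5 state(s) s2, s3, s4, s5, s9 are never visited.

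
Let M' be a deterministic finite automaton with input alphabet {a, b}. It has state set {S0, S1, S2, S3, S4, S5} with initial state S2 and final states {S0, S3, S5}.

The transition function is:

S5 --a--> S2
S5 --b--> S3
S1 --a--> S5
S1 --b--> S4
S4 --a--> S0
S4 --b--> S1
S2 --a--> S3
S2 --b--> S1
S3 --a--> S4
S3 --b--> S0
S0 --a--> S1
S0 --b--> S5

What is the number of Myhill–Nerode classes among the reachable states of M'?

2

All states are reachable from the start state.
P0 = {S0,S3,S5} | {S1,S2,S4}.
The partition is now stable with 2 blocks: {S0,S3,S5} | {S1,S2,S4}.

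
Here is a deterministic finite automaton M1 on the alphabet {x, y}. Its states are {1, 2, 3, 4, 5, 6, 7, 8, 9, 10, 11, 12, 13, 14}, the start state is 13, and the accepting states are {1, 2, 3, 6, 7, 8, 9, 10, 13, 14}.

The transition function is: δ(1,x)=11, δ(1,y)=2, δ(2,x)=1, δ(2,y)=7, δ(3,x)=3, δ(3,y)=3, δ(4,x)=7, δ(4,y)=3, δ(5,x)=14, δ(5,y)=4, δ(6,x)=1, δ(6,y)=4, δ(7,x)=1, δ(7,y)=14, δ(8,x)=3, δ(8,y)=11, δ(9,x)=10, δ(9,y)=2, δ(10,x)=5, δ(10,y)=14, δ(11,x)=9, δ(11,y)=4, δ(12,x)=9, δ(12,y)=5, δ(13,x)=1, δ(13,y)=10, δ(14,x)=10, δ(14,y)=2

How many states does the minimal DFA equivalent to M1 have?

6

First remove the unreachable states {6,8,12}; 11 states remain.
Start with accepting vs non-accepting: {1,2,3,7,9,10,13,14} | {4,5,11}.
Refine {1,2,3,7,9,10,13,14} on symbol x: members go to different blocks, giving {2,3,7,9,13,14} and {1,10}.
On input x, block {2,3,7,9,13,14} splits into {2,7,9,13,14} and {3}.
Refine {2,7,9,13,14} on symbol y: members go to different blocks, giving {2,7,9,14} and {13}.
On input y, block {4,5,11} splits into {5,11} and {4}.
Stable partition: {2,7,9,14} | {5,11} | {1,10} | {3} | {13} | {4} — 6 equivalence classes.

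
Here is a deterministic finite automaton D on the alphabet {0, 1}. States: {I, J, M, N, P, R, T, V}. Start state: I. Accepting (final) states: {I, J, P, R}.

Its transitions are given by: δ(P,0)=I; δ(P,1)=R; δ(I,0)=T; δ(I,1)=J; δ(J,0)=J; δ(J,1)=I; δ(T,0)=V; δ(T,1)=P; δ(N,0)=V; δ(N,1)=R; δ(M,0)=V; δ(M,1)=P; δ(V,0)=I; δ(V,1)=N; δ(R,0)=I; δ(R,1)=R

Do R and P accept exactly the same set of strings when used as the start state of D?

First remove the unreachable states {M}; 7 states remain.
Start with accepting vs non-accepting: {I,J,P,R} | {N,T,V}.
Split {I,J,P,R} by δ(·,0) → {J,P,R} and {I}.
On input 0, block {J,P,R} splits into {P,R} and {J}.
On input 0, block {N,T,V} splits into {N,T} and {V}.
No further refinement is possible. Final partition (5 blocks): {P,R} | {N,T} | {I} | {J} | {V}.
R and P lie in the same block of the stable partition, so they are equivalent — no string distinguishes them.

Yes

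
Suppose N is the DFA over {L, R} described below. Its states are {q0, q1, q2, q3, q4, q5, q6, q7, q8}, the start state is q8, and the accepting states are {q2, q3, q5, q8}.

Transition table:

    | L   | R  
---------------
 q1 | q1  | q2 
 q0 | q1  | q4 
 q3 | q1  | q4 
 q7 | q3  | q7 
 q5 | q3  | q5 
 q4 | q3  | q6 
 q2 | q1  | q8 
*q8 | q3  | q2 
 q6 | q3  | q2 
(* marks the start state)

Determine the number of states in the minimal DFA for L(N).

6

First remove the unreachable states {q0,q5,q7}; 6 states remain.
Initial partition by acceptance: {q2,q3,q8} | {q1,q4,q6}.
Refine {q2,q3,q8} on symbol L: members go to different blocks, giving {q2,q3} and {q8}.
Refine {q2,q3} on symbol R: members go to different blocks, giving {q2} and {q3}.
Split {q1,q4,q6} by δ(·,L) → {q4,q6} and {q1}.
On input R, block {q4,q6} splits into {q4} and {q6}.
The partition is now stable with 6 blocks: {q2} | {q4} | {q8} | {q3} | {q1} | {q6}.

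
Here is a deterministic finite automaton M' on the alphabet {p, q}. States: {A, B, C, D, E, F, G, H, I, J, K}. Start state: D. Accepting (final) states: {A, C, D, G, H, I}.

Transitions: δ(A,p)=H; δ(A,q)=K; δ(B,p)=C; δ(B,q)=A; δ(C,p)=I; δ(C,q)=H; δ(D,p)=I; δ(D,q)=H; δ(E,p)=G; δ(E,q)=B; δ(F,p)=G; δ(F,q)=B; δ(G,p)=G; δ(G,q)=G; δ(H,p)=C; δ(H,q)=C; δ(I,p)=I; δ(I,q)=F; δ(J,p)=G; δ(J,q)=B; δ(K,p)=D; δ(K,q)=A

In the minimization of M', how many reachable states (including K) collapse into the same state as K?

2

States {E,J} cannot be reached from the start state, so discard them.
P0 = {A,C,D,G,H,I} | {B,F,K}.
On input q, block {A,C,D,G,H,I} splits into {C,D,G,H} and {A,I}.
Split {C,D,G,H} by δ(·,p) → {C,D} and {G,H}.
On input p, block {B,F,K} splits into {B,K} and {F}.
Split {A,I} by δ(·,p) → {A} and {I}.
Refine {G,H} on symbol p: members go to different blocks, giving {G} and {H}.
No further refinement is possible. Final partition (7 blocks): {C,D} | {B,K} | {A} | {G} | {F} | {I} | {H}.
State K belongs to the block {B,K}, which has 2 states.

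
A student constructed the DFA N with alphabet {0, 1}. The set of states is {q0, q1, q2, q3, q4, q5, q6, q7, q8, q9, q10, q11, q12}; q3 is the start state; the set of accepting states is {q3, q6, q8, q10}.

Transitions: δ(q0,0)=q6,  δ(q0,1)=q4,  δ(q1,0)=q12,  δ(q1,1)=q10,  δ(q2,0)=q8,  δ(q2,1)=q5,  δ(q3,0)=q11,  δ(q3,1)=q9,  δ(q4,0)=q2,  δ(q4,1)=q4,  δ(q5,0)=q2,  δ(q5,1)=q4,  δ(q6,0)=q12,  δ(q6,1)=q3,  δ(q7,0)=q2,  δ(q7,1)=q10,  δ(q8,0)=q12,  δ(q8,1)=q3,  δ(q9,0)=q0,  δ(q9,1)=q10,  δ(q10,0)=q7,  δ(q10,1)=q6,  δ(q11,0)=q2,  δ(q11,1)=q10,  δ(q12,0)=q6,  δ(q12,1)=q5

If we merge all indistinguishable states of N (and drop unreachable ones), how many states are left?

6

Reachable states from the start: {q0,q2,q3,q4,q5,q6,q7,q8,q9,q10,q11,q12}. Unreachable: {q1} — drop them.
Start with accepting vs non-accepting: {q3,q6,q8,q10} | {q0,q2,q4,q5,q7,q9,q11,q12}.
On input 1, block {q3,q6,q8,q10} splits into {q6,q8,q10} and {q3}.
On input 1, block {q6,q8,q10} splits into {q6,q8} and {q10}.
Split {q0,q2,q4,q5,q7,q9,q11,q12} by δ(·,0) → {q4,q5,q7,q9,q11} and {q0,q2,q12}.
On input 1, block {q4,q5,q7,q9,q11} splits into {q7,q9,q11} and {q4,q5}.
The partition is now stable with 6 blocks: {q6,q8} | {q7,q9,q11} | {q3} | {q10} | {q0,q2,q12} | {q4,q5}.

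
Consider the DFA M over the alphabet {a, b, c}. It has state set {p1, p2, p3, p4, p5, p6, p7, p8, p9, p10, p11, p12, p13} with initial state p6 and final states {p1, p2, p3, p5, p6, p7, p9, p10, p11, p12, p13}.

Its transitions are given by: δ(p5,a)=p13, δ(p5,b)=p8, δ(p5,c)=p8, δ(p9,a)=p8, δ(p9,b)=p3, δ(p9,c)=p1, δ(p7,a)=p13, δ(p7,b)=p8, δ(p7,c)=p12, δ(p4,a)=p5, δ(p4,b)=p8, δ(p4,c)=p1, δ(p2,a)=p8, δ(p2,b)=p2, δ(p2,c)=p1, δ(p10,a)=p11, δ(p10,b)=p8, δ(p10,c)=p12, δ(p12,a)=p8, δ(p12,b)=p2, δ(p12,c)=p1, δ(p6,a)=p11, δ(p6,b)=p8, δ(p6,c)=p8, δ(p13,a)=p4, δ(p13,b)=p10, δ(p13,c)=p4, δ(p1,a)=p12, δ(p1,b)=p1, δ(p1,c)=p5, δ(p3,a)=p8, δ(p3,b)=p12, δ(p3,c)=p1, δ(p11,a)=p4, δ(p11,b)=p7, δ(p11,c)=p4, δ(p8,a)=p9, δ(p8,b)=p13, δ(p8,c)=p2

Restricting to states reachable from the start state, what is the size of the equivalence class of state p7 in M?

All states are reachable from the start state.
P0 = {p1,p2,p3,p5,p6,p7,p9,p10,p11,p12,p13} | {p4,p8}.
On input a, block {p1,p2,p3,p5,p6,p7,p9,p10,p11,p12,p13} splits into {p2,p3,p9,p11,p12,p13} and {p1,p5,p6,p7,p10}.
Split {p2,p3,p9,p11,p12,p13} by δ(·,b) → {p2,p3,p9,p12} and {p11,p13}.
Refine {p4,p8} on symbol a: members go to different blocks, giving {p4} and {p8}.
Split {p1,p5,p6,p7,p10} by δ(·,a) → {p5,p6,p7,p10} and {p1}.
Refine {p5,p6,p7,p10} on symbol c: members go to different blocks, giving {p5,p6} and {p7,p10}.
No further refinement is possible. Final partition (7 blocks): {p2,p3,p9,p12} | {p4} | {p5,p6} | {p11,p13} | {p8} | {p1} | {p7,p10}.
State p7 belongs to the block {p7,p10}, which has 2 states.

2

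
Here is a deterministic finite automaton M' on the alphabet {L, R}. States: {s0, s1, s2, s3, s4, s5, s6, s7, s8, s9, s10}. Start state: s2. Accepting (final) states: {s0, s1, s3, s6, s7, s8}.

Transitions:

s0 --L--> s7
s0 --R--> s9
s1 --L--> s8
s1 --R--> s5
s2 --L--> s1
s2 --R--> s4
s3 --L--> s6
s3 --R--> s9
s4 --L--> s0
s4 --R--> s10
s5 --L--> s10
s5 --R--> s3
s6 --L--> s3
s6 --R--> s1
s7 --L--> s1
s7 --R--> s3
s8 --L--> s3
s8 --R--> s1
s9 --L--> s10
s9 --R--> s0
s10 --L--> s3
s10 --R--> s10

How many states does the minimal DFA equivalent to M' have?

4

P0 = {s0,s1,s3,s6,s7,s8} | {s2,s4,s5,s9,s10}.
On input R, block {s0,s1,s3,s6,s7,s8} splits into {s0,s1,s3} and {s6,s7,s8}.
On input L, block {s2,s4,s5,s9,s10} splits into {s2,s4,s10} and {s5,s9}.
The partition is now stable with 4 blocks: {s0,s1,s3} | {s2,s4,s10} | {s6,s7,s8} | {s5,s9}.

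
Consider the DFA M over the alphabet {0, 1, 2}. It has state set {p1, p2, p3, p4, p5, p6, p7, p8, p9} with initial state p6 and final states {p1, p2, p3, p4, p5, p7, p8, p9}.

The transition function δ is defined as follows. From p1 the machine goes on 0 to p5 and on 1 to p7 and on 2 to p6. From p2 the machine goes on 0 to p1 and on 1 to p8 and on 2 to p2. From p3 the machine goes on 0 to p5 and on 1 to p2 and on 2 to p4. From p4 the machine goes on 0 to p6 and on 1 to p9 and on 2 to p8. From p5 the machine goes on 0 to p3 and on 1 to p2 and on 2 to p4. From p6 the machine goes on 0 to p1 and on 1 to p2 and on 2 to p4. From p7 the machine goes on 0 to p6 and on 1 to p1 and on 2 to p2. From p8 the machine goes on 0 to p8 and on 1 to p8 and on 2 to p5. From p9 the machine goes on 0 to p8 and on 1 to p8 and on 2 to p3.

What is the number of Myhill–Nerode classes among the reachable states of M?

7

All states are reachable from the start state.
Initial partition by acceptance: {p1,p2,p3,p4,p5,p7,p8,p9} | {p6}.
Refine {p1,p2,p3,p4,p5,p7,p8,p9} on symbol 0: members go to different blocks, giving {p1,p2,p3,p5,p8,p9} and {p4,p7}.
Split {p1,p2,p3,p5,p8,p9} by δ(·,1) → {p2,p3,p5,p8,p9} and {p1}.
Split {p2,p3,p5,p8,p9} by δ(·,0) → {p3,p5,p8,p9} and {p2}.
Split {p3,p5,p8,p9} by δ(·,1) → {p3,p5} and {p8,p9}.
Refine {p4,p7} on symbol 1: members go to different blocks, giving {p4} and {p7}.
No further refinement is possible. Final partition (7 blocks): {p3,p5} | {p6} | {p4} | {p1} | {p2} | {p8,p9} | {p7}.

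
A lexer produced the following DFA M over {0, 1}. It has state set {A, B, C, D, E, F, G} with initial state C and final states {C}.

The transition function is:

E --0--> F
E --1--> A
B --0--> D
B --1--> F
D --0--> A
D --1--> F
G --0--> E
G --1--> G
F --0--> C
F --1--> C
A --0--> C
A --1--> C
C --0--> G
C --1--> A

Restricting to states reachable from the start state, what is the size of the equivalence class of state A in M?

2

First remove the unreachable states {B,D}; 5 states remain.
Initial partition by acceptance: {C} | {A,E,F,G}.
On input 0, block {A,E,F,G} splits into {A,F} and {E,G}.
Refine {E,G} on symbol 0: members go to different blocks, giving {E} and {G}.
No further refinement is possible. Final partition (4 blocks): {C} | {A,F} | {E} | {G}.
The equivalence class containing A is {A,F}, of size 2.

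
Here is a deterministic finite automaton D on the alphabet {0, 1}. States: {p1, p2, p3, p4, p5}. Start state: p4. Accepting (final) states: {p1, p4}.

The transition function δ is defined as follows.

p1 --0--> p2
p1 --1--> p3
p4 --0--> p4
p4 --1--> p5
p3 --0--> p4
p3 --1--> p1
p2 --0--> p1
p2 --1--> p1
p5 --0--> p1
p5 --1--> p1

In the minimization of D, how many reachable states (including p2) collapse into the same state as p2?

2

Every state is reachable, so we keep all 5.
Start with accepting vs non-accepting: {p1,p4} | {p2,p3,p5}.
On input 0, block {p1,p4} splits into {p1} and {p4}.
Refine {p2,p3,p5} on symbol 0: members go to different blocks, giving {p2,p5} and {p3}.
No further refinement is possible. Final partition (4 blocks): {p1} | {p2,p5} | {p4} | {p3}.
The equivalence class containing p2 is {p2,p5}, of size 2.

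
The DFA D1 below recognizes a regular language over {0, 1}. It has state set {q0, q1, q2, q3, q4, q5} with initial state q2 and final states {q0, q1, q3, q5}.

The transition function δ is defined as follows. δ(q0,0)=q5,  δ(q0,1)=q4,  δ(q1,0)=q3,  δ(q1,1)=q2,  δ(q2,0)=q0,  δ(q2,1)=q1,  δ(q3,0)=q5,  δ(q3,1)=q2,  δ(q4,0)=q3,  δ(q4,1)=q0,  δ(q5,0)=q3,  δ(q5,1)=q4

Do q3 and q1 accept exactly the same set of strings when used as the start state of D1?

Yes

P0 = {q0,q1,q3,q5} | {q2,q4}.
The partition is now stable with 2 blocks: {q0,q1,q3,q5} | {q2,q4}.
q3 and q1 lie in the same block of the stable partition, so they are equivalent — no string distinguishes them.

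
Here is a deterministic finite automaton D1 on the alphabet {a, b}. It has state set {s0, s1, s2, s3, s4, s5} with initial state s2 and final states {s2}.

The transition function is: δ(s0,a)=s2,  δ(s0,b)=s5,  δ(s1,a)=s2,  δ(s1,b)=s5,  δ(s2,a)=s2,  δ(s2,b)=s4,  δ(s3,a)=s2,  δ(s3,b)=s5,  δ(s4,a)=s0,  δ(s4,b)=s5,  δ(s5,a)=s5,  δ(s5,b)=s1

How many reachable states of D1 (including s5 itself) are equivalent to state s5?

1

First remove the unreachable states {s3}; 5 states remain.
P0 = {s2} | {s0,s1,s4,s5}.
Refine {s0,s1,s4,s5} on symbol a: members go to different blocks, giving {s0,s1} and {s4,s5}.
Refine {s4,s5} on symbol a: members go to different blocks, giving {s4} and {s5}.
The partition is now stable with 4 blocks: {s2} | {s0,s1} | {s4} | {s5}.
State s5 belongs to the block {s5}, which has 1 states.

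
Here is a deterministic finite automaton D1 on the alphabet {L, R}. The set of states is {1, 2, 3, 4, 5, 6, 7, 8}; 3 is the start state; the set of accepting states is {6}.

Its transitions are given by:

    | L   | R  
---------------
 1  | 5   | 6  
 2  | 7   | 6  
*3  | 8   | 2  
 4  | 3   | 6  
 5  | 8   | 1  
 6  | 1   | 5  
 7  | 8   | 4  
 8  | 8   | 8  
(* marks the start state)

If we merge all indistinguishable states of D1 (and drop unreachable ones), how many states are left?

Start with accepting vs non-accepting: {6} | {1,2,3,4,5,7,8}.
Split {1,2,3,4,5,7,8} by δ(·,R) → {3,5,7,8} and {1,2,4}.
Split {3,5,7,8} by δ(·,R) → {3,5,7} and {8}.
The partition is now stable with 4 blocks: {6} | {3,5,7} | {1,2,4} | {8}.

4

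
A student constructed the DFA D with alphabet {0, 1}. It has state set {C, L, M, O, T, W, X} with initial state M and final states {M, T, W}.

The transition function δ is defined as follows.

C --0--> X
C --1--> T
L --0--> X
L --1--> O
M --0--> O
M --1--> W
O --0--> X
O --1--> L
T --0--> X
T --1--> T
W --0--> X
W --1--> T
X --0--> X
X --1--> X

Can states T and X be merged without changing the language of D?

Reachable states from the start: {L,M,O,T,W,X}. Unreachable: {C} — drop them.
P0 = {M,T,W} | {L,O,X}.
Stable partition: {M,T,W} | {L,O,X} — 2 equivalence classes.
T and X end up in different blocks, so they are distinguishable. For instance, the string 'ε' is accepted from only T.

No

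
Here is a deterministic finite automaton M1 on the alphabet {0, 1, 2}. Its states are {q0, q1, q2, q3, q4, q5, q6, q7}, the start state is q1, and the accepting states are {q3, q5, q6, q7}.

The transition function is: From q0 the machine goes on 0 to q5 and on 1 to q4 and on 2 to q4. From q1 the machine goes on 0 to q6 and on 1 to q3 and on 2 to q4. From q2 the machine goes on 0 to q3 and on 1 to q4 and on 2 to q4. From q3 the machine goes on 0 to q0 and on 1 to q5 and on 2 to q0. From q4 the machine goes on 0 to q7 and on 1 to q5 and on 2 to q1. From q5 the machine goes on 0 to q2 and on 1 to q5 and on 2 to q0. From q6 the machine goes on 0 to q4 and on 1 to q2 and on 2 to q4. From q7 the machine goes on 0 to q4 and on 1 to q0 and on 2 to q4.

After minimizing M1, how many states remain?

4

Every state is reachable, so we keep all 8.
P0 = {q3,q5,q6,q7} | {q0,q1,q2,q4}.
Split {q3,q5,q6,q7} by δ(·,1) → {q3,q5} and {q6,q7}.
On input 0, block {q0,q1,q2,q4} splits into {q0,q2} and {q1,q4}.
No further refinement is possible. Final partition (4 blocks): {q3,q5} | {q0,q2} | {q6,q7} | {q1,q4}.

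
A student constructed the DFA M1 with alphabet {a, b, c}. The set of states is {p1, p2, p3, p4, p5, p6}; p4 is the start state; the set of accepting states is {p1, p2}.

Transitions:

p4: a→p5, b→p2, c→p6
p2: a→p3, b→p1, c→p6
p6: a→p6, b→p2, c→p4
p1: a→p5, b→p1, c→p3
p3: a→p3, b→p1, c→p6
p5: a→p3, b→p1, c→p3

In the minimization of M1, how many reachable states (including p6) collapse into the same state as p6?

4

Start with accepting vs non-accepting: {p1,p2} | {p3,p4,p5,p6}.
No further refinement is possible. Final partition (2 blocks): {p1,p2} | {p3,p4,p5,p6}.
The equivalence class containing p6 is {p3,p4,p5,p6}, of size 4.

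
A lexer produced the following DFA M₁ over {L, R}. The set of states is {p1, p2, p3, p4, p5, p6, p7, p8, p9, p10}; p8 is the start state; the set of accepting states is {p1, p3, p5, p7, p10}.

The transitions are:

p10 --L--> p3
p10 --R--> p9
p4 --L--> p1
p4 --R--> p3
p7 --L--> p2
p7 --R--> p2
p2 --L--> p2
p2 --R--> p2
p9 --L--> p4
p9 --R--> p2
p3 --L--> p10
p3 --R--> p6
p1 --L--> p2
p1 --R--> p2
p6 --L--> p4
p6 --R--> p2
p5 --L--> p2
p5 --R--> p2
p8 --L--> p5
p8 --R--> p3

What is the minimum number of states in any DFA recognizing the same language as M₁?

First remove the unreachable states {p7}; 9 states remain.
P0 = {p1,p3,p5,p10} | {p2,p4,p6,p8,p9}.
Split {p1,p3,p5,p10} by δ(·,L) → {p1,p5} and {p3,p10}.
Refine {p2,p4,p6,p8,p9} on symbol L: members go to different blocks, giving {p2,p6,p9} and {p4,p8}.
Split {p2,p6,p9} by δ(·,L) → {p6,p9} and {p2}.
Stable partition: {p1,p5} | {p6,p9} | {p3,p10} | {p4,p8} | {p2} — 5 equivalence classes.

5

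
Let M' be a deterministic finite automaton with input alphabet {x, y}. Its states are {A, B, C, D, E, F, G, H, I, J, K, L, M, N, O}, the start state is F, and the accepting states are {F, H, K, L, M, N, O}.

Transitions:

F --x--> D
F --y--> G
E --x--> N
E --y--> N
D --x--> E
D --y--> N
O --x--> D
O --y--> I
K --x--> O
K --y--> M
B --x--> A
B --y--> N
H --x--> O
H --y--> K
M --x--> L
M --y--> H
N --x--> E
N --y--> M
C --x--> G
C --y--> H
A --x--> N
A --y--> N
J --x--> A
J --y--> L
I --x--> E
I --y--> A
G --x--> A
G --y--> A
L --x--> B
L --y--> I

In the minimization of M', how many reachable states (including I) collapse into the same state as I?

First remove the unreachable states {C,J}; 13 states remain.
P0 = {F,H,K,L,M,N,O} | {A,B,D,E,G,I}.
On input x, block {F,H,K,L,M,N,O} splits into {F,L,N,O} and {H,K,M}.
On input y, block {F,L,N,O} splits into {F,L,O} and {N}.
On input x, block {A,B,D,E,G,I} splits into {B,D,G,I} and {A,E}.
Refine {B,D,G,I} on symbol y: members go to different blocks, giving {B,D} and {G,I}.
No further refinement is possible. Final partition (6 blocks): {F,L,O} | {B,D} | {H,K,M} | {N} | {A,E} | {G,I}.
State I belongs to the block {G,I}, which has 2 states.

2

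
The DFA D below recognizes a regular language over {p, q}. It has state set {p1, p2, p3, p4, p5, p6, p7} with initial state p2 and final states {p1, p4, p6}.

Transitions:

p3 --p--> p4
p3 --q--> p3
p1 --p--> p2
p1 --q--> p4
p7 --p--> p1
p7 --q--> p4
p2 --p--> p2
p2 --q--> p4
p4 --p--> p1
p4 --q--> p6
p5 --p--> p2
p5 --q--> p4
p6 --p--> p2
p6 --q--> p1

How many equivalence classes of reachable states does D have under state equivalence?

4

Reachable states from the start: {p1,p2,p4,p6}. Unreachable: {p3,p5,p7} — drop them.
Start with accepting vs non-accepting: {p1,p4,p6} | {p2}.
On input p, block {p1,p4,p6} splits into {p1,p6} and {p4}.
Split {p1,p6} by δ(·,q) → {p1} and {p6}.
The partition is now stable with 4 blocks: {p1} | {p2} | {p4} | {p6}.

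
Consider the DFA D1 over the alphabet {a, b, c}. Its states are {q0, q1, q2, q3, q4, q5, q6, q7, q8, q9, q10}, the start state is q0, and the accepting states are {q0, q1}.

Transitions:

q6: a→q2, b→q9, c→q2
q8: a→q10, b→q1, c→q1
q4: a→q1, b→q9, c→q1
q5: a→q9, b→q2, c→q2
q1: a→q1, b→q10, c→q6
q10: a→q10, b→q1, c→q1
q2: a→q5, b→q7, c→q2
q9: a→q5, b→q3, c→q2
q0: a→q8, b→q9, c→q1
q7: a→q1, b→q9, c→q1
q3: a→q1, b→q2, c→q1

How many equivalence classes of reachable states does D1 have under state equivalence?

6

First remove the unreachable states {q4}; 10 states remain.
Initial partition by acceptance: {q0,q1} | {q2,q3,q5,q6,q7,q8,q9,q10}.
Refine {q0,q1} on symbol a: members go to different blocks, giving {q0} and {q1}.
Split {q2,q3,q5,q6,q7,q8,q9,q10} by δ(·,a) → {q2,q5,q6,q8,q9,q10} and {q3,q7}.
Refine {q2,q5,q6,q8,q9,q10} on symbol b: members go to different blocks, giving {q2,q9} and {q5,q6} and {q8,q10}.
Stable partition: {q0} | {q2,q9} | {q1} | {q3,q7} | {q5,q6} | {q8,q10} — 6 equivalence classes.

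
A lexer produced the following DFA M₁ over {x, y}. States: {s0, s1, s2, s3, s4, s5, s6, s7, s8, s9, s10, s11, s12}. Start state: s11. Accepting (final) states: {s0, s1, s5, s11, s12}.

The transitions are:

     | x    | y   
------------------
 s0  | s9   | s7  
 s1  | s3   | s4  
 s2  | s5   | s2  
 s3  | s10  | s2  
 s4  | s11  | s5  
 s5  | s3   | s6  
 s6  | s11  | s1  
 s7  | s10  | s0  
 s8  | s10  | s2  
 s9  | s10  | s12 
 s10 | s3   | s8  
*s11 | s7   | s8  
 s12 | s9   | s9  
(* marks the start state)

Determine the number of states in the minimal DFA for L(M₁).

8

P0 = {s0,s1,s5,s11,s12} | {s2,s3,s4,s6,s7,s8,s9,s10}.
Refine {s2,s3,s4,s6,s7,s8,s9,s10} on symbol x: members go to different blocks, giving {s3,s7,s8,s9,s10} and {s2,s4,s6}.
On input y, block {s0,s1,s5,s11,s12} splits into {s0,s11,s12} and {s1,s5}.
On input y, block {s3,s7,s8,s9,s10} splits into {s3,s8} and {s7,s9} and {s10}.
On input y, block {s0,s11,s12} splits into {s0,s12} and {s11}.
On input x, block {s2,s4,s6} splits into {s4,s6} and {s2}.
Stable partition: {s0,s12} | {s3,s8} | {s4,s6} | {s1,s5} | {s7,s9} | {s10} | {s11} | {s2} — 8 equivalence classes.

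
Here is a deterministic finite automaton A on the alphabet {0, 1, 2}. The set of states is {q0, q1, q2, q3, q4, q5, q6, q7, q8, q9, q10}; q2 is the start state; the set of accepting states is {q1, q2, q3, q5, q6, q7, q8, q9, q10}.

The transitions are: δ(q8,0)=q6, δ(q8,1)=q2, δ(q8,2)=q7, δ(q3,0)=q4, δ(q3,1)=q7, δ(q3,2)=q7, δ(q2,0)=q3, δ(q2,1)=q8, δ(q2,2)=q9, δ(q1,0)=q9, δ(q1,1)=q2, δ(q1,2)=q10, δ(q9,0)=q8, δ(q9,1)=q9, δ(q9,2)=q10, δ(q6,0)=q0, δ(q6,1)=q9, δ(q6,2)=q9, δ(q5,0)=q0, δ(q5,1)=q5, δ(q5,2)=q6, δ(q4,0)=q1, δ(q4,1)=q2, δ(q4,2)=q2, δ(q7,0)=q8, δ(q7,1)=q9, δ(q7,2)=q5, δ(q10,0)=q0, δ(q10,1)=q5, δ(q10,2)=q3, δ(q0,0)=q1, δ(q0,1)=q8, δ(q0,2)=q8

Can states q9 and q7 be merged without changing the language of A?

Initial partition by acceptance: {q1,q2,q3,q5,q6,q7,q8,q9,q10} | {q0,q4}.
Split {q1,q2,q3,q5,q6,q7,q8,q9,q10} by δ(·,0) → {q1,q2,q7,q8,q9} and {q3,q5,q6,q10}.
On input 0, block {q1,q2,q7,q8,q9} splits into {q1,q7,q9} and {q2,q8}.
On input 0, block {q1,q7,q9} splits into {q7,q9} and {q1}.
Split {q3,q5,q6,q10} by δ(·,1) → {q3,q6} and {q5,q10}.
No further refinement is possible. Final partition (6 blocks): {q7,q9} | {q0,q4} | {q3,q6} | {q2,q8} | {q1} | {q5,q10}.
q9 and q7 lie in the same block of the stable partition, so they are equivalent — no string distinguishes them.

Yes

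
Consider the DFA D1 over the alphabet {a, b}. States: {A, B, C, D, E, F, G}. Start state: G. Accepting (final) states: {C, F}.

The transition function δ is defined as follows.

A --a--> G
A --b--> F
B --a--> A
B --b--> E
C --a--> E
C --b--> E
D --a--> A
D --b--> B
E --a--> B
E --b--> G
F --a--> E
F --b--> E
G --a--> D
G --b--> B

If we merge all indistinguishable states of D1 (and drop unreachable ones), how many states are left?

First remove the unreachable states {C}; 6 states remain.
Initial partition by acceptance: {F} | {A,B,D,E,G}.
Split {A,B,D,E,G} by δ(·,b) → {B,D,E,G} and {A}.
On input a, block {B,D,E,G} splits into {B,D} and {E,G}.
Refine {B,D} on symbol b: members go to different blocks, giving {B} and {D}.
On input a, block {E,G} splits into {E} and {G}.
No further refinement is possible. Final partition (6 blocks): {F} | {B} | {A} | {E} | {D} | {G}.

6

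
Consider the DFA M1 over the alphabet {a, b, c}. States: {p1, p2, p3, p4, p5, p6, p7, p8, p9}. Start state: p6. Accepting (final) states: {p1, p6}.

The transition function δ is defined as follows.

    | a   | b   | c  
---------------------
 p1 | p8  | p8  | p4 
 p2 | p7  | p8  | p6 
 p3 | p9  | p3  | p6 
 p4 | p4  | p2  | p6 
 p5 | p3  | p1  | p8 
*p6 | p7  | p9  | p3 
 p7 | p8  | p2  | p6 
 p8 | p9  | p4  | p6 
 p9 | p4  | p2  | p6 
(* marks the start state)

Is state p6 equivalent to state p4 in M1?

No

States {p1,p5} cannot be reached from the start state, so discard them.
Start with accepting vs non-accepting: {p6} | {p2,p3,p4,p7,p8,p9}.
The partition is now stable with 2 blocks: {p6} | {p2,p3,p4,p7,p8,p9}.
p6 and p4 end up in different blocks, so they are distinguishable. For instance, the string 'ε' is accepted from only p6.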